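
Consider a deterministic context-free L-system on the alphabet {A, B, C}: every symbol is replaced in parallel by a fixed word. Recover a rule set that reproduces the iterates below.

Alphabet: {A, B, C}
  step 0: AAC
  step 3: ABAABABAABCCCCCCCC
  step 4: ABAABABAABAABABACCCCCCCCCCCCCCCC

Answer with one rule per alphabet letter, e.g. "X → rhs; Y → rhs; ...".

A->AB, B->A, C->CC

  step 3 ⇒ step 4: ABAABABAABCCCCCCCC ⇒ AB·A·AB·AB·A·AB·A·AB·AB·A·CC·CC·CC·CC·CC·CC·CC·CC
    A ↦ AB
    B ↦ A
    C ↦ CC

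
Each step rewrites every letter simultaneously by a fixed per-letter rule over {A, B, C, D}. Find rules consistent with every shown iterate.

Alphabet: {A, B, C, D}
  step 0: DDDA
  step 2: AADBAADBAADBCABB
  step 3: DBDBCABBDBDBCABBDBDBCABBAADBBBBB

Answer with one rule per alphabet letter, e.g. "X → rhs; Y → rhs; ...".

  step 2 ⇒ step 3: AADBAADBAADBCABB ⇒ DB·DB·CA·BB·DB·DB·CA·BB·DB·DB·CA·BB·AA·DB·BB·BB
    A ↦ DB
    B ↦ BB
    C ↦ AA
    D ↦ CA

A->DB, B->BB, C->AA, D->CA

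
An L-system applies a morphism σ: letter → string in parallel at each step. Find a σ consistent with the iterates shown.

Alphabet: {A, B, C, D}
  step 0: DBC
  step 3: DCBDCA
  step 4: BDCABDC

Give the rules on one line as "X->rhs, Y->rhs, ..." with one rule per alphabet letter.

A->C, B->CA, C->D, D->B

  step 3 ⇒ step 4: DCBDCA ⇒ B·D·CA·B·D·C
    A ↦ C
    B ↦ CA
    C ↦ D
    D ↦ B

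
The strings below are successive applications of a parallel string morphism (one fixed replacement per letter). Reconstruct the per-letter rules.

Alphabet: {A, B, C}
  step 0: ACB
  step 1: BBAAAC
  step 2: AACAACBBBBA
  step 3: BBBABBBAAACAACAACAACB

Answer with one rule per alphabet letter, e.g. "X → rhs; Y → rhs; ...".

A->B, B->AAC, C->BA

  step 2 ⇒ step 3: AACAACBBBBA ⇒ B·B·BA·B·B·BA·AAC·AAC·AAC·AAC·B
    A ↦ B
    B ↦ AAC
    C ↦ BA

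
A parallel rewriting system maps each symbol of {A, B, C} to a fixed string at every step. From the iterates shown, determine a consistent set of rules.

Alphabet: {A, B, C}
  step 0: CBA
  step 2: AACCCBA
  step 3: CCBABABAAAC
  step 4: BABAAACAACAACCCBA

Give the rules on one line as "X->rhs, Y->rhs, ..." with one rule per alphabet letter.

A->C, B->AA, C->BA

  step 3 ⇒ step 4: CCBABABAAAC ⇒ BA·BA·AA·C·AA·C·AA·C·C·C·BA
    A ↦ C
    B ↦ AA
    C ↦ BA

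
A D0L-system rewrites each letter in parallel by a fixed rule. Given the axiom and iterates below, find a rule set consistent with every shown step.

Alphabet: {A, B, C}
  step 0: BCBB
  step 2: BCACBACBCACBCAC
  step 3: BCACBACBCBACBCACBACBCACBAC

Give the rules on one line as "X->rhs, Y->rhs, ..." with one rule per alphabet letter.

  step 2 ⇒ step 3: BCACBACBCACBCAC ⇒ BC·AC·B·AC·BC·B·AC·BC·AC·B·AC·BC·AC·B·AC
    A ↦ B
    B ↦ BC
    C ↦ AC

A->B, B->BC, C->AC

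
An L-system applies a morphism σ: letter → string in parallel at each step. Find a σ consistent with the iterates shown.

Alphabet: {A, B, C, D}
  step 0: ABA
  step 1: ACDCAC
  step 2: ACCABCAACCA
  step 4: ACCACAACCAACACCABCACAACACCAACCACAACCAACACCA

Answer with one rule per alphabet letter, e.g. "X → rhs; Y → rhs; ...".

A->AC, B->DC, C->CA, D->B

  step 1 ⇒ step 2: ACDCAC ⇒ AC·CA·B·CA·AC·CA
    A ↦ AC
    C ↦ CA
    D ↦ B
  step 0 ⇒ step 1: ABA ⇒ AC·DC·AC
    B ↦ DC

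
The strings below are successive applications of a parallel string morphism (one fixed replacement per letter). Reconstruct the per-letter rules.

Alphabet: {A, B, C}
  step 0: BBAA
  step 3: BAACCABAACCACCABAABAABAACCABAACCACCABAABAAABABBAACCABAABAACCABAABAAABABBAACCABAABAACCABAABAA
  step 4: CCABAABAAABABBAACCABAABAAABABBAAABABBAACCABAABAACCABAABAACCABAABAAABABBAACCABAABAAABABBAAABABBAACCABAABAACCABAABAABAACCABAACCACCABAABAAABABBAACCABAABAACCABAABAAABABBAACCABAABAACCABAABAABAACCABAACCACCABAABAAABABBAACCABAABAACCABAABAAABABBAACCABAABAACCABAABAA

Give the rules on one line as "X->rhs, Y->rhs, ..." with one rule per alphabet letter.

  step 3 ⇒ step 4: BAACCABAACCACCABAABAABAACCABAACCACCABAABAAABABBAACCABAABAACCABAABAAABABBAACCABAABAACCABAABAA ⇒ CCA·BAA·BAA·AB·AB·BAA·CCA·BAA·BAA·AB·AB·BAA·AB·AB·BAA·CCA·BAA·BAA·CCA·BAA·BAA·CCA·BAA·BAA·AB·AB·BAA·CCA·BAA·BAA·AB·AB·BAA·AB·AB·BAA·CCA·BAA·BAA·CCA·BAA·BAA·BAA·CCA·BAA·CCA·CCA·BAA·BAA·AB·AB·BAA·CCA·BAA·BAA·CCA·BAA·BAA·AB·AB·BAA·CCA·BAA·BAA·CCA·BAA·BAA·BAA·CCA·BAA·CCA·CCA·BAA·BAA·AB·AB·BAA·CCA·BAA·BAA·CCA·BAA·BAA·AB·AB·BAA·CCA·BAA·BAA·CCA·BAA·BAA
    A ↦ BAA
    B ↦ CCA
    C ↦ AB

A->BAA, B->CCA, C->AB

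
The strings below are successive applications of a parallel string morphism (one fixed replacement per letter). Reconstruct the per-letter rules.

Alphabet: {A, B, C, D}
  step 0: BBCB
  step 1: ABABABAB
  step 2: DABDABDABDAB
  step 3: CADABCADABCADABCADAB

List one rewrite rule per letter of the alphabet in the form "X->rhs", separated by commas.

A->D, B->AB, C->AB, D->CA

  step 2 ⇒ step 3: DABDABDABDAB ⇒ CA·D·AB·CA·D·AB·CA·D·AB·CA·D·AB
    A ↦ D
    B ↦ AB
    D ↦ CA
  step 0 ⇒ step 1: BBCB ⇒ AB·AB·AB·AB
    C ↦ AB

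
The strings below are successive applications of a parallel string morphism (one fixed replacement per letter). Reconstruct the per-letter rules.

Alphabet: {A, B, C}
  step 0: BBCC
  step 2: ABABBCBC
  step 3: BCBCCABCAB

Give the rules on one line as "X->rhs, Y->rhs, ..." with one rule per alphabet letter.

A->B, B->C, C->AB

  step 2 ⇒ step 3: ABABBCBC ⇒ B·C·B·C·C·AB·C·AB
    A ↦ B
    B ↦ C
    C ↦ AB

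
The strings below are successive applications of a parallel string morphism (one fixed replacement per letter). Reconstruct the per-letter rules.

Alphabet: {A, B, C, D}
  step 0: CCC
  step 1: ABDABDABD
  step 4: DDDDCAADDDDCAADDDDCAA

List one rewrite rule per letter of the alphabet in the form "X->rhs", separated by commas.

  step 0 ⇒ step 1: CCC ⇒ ABD·ABD·ABD
    C ↦ ABD
    A ↦ D  (constrained at step 1)
    B ↦ DC  (constrained at step 1)
    D ↦ A  (constrained at step 1)

A->D, B->DC, C->ABD, D->A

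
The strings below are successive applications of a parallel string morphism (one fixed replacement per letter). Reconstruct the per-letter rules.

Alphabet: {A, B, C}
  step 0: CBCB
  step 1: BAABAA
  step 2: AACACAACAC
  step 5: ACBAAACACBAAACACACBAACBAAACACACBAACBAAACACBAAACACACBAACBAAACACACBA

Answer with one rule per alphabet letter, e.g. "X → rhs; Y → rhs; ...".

A->AC, B->A, C->BA

  step 1 ⇒ step 2: BAABAA ⇒ A·AC·AC·A·AC·AC
    A ↦ AC
    B ↦ A
  step 0 ⇒ step 1: CBCB ⇒ BA·A·BA·A
    C ↦ BA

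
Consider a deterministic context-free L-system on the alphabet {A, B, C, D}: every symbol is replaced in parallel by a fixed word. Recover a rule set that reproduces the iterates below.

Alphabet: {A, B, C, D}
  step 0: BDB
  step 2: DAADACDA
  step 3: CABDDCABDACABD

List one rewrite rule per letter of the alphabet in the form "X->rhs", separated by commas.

  step 2 ⇒ step 3: DAADACDA ⇒ CAB·D·D·CAB·D·A·CAB·D
    A ↦ D
    C ↦ A
    D ↦ CAB
    B ↦ AC  (constrained at step 0)

A->D, B->AC, C->A, D->CAB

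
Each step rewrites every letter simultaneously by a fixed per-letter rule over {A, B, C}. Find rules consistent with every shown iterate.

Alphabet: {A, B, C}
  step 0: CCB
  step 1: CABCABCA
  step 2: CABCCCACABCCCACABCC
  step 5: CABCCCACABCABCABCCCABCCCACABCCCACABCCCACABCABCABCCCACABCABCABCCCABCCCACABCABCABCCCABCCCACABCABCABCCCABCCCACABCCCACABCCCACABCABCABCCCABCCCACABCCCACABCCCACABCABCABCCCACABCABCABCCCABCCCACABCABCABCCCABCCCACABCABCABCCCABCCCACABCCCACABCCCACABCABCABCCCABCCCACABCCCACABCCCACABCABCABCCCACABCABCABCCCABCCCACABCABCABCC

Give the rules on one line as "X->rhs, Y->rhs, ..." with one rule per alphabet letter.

A->CC, B->CA, C->CAB

  step 1 ⇒ step 2: CABCABCA ⇒ CAB·CC·CA·CAB·CC·CA·CAB·CC
    A ↦ CC
    B ↦ CA
    C ↦ CAB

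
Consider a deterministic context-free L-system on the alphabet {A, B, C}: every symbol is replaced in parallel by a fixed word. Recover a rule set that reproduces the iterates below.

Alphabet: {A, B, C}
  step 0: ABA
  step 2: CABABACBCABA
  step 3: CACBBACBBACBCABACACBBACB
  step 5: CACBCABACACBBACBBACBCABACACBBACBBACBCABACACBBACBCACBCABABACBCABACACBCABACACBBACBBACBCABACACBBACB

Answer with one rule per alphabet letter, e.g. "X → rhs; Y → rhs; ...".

A->CB, B->BA, C->CA

  step 2 ⇒ step 3: CABABACBCABA ⇒ CA·CB·BA·CB·BA·CB·CA·BA·CA·CB·BA·CB
    A ↦ CB
    B ↦ BA
    C ↦ CA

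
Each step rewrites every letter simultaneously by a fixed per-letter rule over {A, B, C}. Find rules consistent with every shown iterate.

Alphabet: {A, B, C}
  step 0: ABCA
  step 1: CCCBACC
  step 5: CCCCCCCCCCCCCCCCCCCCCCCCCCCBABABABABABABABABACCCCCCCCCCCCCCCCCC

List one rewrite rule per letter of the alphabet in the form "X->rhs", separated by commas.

A->CC, B->C, C->BA

  step 0 ⇒ step 1: ABCA ⇒ CC·C·BA·CC
    A ↦ CC
    B ↦ C
    C ↦ BA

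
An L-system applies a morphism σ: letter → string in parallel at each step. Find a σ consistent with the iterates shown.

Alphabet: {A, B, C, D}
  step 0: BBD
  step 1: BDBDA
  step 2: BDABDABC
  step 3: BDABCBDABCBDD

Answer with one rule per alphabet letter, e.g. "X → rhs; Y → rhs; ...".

  step 2 ⇒ step 3: BDABDABC ⇒ BD·A·BC·BD·A·BC·BD·D
    A ↦ BC
    B ↦ BD
    C ↦ D
    D ↦ A

A->BC, B->BD, C->D, D->A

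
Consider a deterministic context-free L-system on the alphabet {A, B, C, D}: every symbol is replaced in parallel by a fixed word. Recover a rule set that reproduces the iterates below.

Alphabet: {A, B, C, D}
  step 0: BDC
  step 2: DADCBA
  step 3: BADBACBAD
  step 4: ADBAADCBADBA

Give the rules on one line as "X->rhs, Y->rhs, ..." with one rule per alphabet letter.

  step 3 ⇒ step 4: BADBACBAD ⇒ A·D·BA·A·D·CB·A·D·BA
    A ↦ D
    B ↦ A
    C ↦ CB
    D ↦ BA

A->D, B->A, C->CB, D->BA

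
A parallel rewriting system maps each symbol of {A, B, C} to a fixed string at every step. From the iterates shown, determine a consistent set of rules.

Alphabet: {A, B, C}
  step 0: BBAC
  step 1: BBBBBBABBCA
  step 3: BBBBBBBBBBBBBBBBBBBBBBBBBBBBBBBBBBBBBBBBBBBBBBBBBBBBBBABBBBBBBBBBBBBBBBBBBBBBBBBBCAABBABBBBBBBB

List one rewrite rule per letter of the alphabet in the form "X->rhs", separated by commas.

  step 0 ⇒ step 1: BBAC ⇒ BBB·BBB·ABB·CA
    A ↦ ABB
    B ↦ BBB
    C ↦ CA

A->ABB, B->BBB, C->CA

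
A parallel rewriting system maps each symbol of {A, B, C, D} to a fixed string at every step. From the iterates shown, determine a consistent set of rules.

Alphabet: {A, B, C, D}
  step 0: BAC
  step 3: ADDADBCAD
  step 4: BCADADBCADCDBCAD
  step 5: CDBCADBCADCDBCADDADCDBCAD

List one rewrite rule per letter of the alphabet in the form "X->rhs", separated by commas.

  step 4 ⇒ step 5: BCADADBCADCDBCAD ⇒ C·D·BC·AD·BC·AD·C·D·BC·AD·D·AD·C·D·BC·AD
    A ↦ BC
    B ↦ C
    C ↦ D
    D ↦ AD

A->BC, B->C, C->D, D->AD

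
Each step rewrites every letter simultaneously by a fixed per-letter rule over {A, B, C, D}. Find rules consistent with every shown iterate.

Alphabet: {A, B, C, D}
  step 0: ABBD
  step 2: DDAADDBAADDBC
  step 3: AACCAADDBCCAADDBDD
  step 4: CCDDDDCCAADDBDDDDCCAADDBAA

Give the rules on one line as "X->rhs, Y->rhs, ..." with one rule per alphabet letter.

  step 3 ⇒ step 4: AACCAADDBCCAADDBDD ⇒ C·C·DD·DD·C·C·A·A·DDB·DD·DD·C·C·A·A·DDB·A·A
    A ↦ C
    B ↦ DDB
    C ↦ DD
    D ↦ A

A->C, B->DDB, C->DD, D->A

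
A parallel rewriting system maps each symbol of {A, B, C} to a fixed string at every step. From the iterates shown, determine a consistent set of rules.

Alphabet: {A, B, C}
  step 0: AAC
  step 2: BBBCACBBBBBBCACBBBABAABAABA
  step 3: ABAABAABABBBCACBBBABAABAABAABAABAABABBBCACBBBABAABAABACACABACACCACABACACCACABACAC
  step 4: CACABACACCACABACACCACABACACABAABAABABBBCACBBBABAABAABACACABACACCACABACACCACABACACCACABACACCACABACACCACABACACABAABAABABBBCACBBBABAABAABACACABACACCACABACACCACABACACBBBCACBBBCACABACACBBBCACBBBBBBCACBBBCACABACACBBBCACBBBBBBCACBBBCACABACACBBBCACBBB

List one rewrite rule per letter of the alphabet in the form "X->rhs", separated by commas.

A->CAC, B->ABA, C->BBB

  step 3 ⇒ step 4: ABAABAABABBBCACBBBABAABAABAABAABAABABBBCACBBBABAABAABACACABACACCACABACACCACABACAC ⇒ CAC·ABA·CAC·CAC·ABA·CAC·CAC·ABA·CAC·ABA·ABA·ABA·BBB·CAC·BBB·ABA·ABA·ABA·CAC·ABA·CAC·CAC·ABA·CAC·CAC·ABA·CAC·CAC·ABA·CAC·CAC·ABA·CAC·CAC·ABA·CAC·ABA·ABA·ABA·BBB·CAC·BBB·ABA·ABA·ABA·CAC·ABA·CAC·CAC·ABA·CAC·CAC·ABA·CAC·BBB·CAC·BBB·CAC·ABA·CAC·BBB·CAC·BBB·BBB·CAC·BBB·CAC·ABA·CAC·BBB·CAC·BBB·BBB·CAC·BBB·CAC·ABA·CAC·BBB·CAC·BBB
    A ↦ CAC
    B ↦ ABA
    C ↦ BBB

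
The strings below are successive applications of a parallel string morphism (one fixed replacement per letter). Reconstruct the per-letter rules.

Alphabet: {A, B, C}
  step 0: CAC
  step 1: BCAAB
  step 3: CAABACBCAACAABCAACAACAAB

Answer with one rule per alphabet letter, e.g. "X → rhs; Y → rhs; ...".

  step 0 ⇒ step 1: CAC ⇒ B·CAA·B
    A ↦ CAA
    C ↦ B
    B ↦ AC  (constrained at step 1)

A->CAA, B->AC, C->B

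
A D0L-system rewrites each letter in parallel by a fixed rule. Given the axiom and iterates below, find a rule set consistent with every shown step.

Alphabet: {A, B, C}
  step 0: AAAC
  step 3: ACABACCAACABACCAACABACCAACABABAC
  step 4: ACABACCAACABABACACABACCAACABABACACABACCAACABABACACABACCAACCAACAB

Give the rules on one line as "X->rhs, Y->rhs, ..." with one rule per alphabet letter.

A->AC, B->CA, C->AB

  step 3 ⇒ step 4: ACABACCAACABACCAACABACCAACABABAC ⇒ AC·AB·AC·CA·AC·AB·AB·AC·AC·AB·AC·CA·AC·AB·AB·AC·AC·AB·AC·CA·AC·AB·AB·AC·AC·AB·AC·CA·AC·CA·AC·AB
    A ↦ AC
    B ↦ CA
    C ↦ AB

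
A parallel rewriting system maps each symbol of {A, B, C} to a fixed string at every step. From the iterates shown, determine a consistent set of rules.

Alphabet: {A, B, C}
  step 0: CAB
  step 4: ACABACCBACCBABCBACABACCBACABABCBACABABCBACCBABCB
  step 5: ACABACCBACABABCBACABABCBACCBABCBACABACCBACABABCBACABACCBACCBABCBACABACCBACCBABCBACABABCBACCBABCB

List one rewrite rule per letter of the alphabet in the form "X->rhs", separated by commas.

  step 4 ⇒ step 5: ACABACCBACCBABCBACABACCBACABABCBACABABCBACCBABCB ⇒ AC·AB·AC·CB·AC·AB·AB·CB·AC·AB·AB·CB·AC·CB·AB·CB·AC·AB·AC·CB·AC·AB·AB·CB·AC·AB·AC·CB·AC·CB·AB·CB·AC·AB·AC·CB·AC·CB·AB·CB·AC·AB·AB·CB·AC·CB·AB·CB
    A ↦ AC
    B ↦ CB
    C ↦ AB

A->AC, B->CB, C->AB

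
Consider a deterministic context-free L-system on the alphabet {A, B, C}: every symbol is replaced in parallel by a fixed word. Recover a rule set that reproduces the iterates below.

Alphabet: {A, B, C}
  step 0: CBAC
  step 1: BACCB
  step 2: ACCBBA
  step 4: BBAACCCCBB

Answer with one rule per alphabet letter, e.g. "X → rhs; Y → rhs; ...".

A->CC, B->A, C->B

  step 1 ⇒ step 2: BACCB ⇒ A·CC·B·B·A
    A ↦ CC
    B ↦ A
    C ↦ B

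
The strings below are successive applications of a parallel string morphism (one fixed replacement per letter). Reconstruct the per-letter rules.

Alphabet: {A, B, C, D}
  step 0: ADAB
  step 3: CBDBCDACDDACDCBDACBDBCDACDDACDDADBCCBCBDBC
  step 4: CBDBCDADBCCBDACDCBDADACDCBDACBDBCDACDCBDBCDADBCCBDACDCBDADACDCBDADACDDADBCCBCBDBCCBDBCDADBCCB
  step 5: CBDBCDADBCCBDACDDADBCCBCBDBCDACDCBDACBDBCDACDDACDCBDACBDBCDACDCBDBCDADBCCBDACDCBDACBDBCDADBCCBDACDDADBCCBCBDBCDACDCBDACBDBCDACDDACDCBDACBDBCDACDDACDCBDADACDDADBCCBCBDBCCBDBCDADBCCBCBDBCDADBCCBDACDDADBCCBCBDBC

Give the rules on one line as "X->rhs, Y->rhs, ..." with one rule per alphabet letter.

A->CD, B->DBC, C->CB, D->DA

  step 4 ⇒ step 5: CBDBCDADBCCBDACDCBDADACDCBDACBDBCDACDCBDBCDADBCCBDACDCBDADACDCBDADACDDADBCCBCBDBCCBDBCDADBCCB ⇒ CB·DBC·DA·DBC·CB·DA·CD·DA·DBC·CB·CB·DBC·DA·CD·CB·DA·CB·DBC·DA·CD·DA·CD·CB·DA·CB·DBC·DA·CD·CB·DBC·DA·DBC·CB·DA·CD·CB·DA·CB·DBC·DA·DBC·CB·DA·CD·DA·DBC·CB·CB·DBC·DA·CD·CB·DA·CB·DBC·DA·CD·DA·CD·CB·DA·CB·DBC·DA·CD·DA·CD·CB·DA·DA·CD·DA·DBC·CB·CB·DBC·CB·DBC·DA·DBC·CB·CB·DBC·DA·DBC·CB·DA·CD·DA·DBC·CB·CB·DBC
    A ↦ CD
    B ↦ DBC
    C ↦ CB
    D ↦ DA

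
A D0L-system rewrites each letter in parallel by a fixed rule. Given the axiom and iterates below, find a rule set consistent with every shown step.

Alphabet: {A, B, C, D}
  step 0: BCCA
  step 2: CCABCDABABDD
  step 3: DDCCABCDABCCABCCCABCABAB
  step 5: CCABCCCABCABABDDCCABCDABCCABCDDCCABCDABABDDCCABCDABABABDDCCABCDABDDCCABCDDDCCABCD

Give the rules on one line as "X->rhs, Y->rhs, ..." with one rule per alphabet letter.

A->CC, B->ABC, C->D, D->AB

  step 2 ⇒ step 3: CCABCDABABDD ⇒ D·D·CC·ABC·D·AB·CC·ABC·CC·ABC·AB·AB
    A ↦ CC
    B ↦ ABC
    C ↦ D
    D ↦ AB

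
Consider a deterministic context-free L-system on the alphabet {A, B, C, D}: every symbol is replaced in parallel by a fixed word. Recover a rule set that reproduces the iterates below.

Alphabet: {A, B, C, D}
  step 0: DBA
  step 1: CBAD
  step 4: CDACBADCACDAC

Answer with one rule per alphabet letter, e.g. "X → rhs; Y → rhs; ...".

  step 0 ⇒ step 1: DBA ⇒ C·BA·D
    A ↦ D
    B ↦ BA
    D ↦ C
    C ↦ AC  (constrained at step 1)

A->D, B->BA, C->AC, D->C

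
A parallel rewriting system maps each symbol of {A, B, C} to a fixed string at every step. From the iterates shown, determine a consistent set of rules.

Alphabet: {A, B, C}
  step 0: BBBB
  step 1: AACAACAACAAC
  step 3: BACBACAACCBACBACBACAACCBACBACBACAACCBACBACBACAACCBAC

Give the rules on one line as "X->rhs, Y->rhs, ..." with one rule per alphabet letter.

  step 0 ⇒ step 1: BBBB ⇒ AAC·AAC·AAC·AAC
    B ↦ AAC
    A ↦ C  (constrained at step 1)
    C ↦ BAC  (constrained at step 1)

A->C, B->AAC, C->BAC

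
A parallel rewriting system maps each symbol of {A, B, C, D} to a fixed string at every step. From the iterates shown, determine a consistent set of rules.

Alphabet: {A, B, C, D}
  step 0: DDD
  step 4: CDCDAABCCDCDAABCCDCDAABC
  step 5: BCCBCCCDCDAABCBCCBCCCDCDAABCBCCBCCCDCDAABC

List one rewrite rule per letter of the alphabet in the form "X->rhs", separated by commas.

A->CD, B->AA, C->BC, D->C

  step 4 ⇒ step 5: CDCDAABCCDCDAABCCDCDAABC ⇒ BC·C·BC·C·CD·CD·AA·BC·BC·C·BC·C·CD·CD·AA·BC·BC·C·BC·C·CD·CD·AA·BC
    A ↦ CD
    B ↦ AA
    C ↦ BC
    D ↦ C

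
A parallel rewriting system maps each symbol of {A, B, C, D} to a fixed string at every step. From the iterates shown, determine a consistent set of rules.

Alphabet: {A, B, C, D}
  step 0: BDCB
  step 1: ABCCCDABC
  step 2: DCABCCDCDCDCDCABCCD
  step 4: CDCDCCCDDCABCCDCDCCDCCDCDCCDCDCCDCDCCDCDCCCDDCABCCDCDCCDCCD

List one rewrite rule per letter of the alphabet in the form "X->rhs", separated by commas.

  step 1 ⇒ step 2: ABCCCDABC ⇒ DC·ABC·CD·CD·CD·C·DC·ABC·CD
    A ↦ DC
    B ↦ ABC
    C ↦ CD
    D ↦ C

A->DC, B->ABC, C->CD, D->C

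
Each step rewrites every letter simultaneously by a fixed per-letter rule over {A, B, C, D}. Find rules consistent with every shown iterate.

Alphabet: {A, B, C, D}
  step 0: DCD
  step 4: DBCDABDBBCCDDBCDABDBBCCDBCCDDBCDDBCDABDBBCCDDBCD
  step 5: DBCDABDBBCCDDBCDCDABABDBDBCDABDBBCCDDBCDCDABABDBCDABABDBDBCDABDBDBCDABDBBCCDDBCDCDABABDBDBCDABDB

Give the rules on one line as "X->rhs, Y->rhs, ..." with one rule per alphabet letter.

A->BC, B->CD, C->AB, D->DB

  step 4 ⇒ step 5: DBCDABDBBCCDDBCDABDBBCCDBCCDDBCDDBCDABDBBCCDDBCD ⇒ DB·CD·AB·DB·BC·CD·DB·CD·CD·AB·AB·DB·DB·CD·AB·DB·BC·CD·DB·CD·CD·AB·AB·DB·CD·AB·AB·DB·DB·CD·AB·DB·DB·CD·AB·DB·BC·CD·DB·CD·CD·AB·AB·DB·DB·CD·AB·DB
    A ↦ BC
    B ↦ CD
    C ↦ AB
    D ↦ DB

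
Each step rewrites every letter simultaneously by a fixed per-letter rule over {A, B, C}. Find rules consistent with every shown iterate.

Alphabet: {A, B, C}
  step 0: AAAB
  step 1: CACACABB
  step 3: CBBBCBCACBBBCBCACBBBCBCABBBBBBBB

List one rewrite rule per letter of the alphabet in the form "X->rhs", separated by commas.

  step 0 ⇒ step 1: AAAB ⇒ CA·CA·CA·BB
    A ↦ CA
    B ↦ BB
    C ↦ CB  (constrained at step 1)

A->CA, B->BB, C->CB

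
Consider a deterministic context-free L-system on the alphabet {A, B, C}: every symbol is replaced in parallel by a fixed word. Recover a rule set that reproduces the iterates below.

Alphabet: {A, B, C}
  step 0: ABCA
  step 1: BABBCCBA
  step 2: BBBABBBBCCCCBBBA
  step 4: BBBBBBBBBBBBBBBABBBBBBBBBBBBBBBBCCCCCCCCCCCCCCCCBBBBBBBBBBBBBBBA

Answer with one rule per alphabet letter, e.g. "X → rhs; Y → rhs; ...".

  step 1 ⇒ step 2: BABBCCBA ⇒ BB·BA·BB·BB·CC·CC·BB·BA
    A ↦ BA
    B ↦ BB
    C ↦ CC

A->BA, B->BB, C->CC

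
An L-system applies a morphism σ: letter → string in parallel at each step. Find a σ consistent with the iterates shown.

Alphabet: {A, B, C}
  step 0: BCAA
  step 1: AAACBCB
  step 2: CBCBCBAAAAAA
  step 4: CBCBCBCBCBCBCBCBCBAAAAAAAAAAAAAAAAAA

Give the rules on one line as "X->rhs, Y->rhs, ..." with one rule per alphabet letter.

  step 1 ⇒ step 2: AAACBCB ⇒ CB·CB·CB·A·AA·A·AA
    A ↦ CB
    B ↦ AA
    C ↦ A

A->CB, B->AA, C->A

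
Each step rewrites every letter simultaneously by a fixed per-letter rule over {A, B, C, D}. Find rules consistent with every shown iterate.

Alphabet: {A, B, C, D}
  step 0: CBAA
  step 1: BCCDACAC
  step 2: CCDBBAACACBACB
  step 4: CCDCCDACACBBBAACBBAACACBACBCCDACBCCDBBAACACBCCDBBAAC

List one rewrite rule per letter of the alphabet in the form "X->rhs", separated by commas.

A->AC, B->CCD, C->B, D->AAC

  step 1 ⇒ step 2: BCCDACAC ⇒ CCD·B·B·AAC·AC·B·AC·B
    A ↦ AC
    B ↦ CCD
    C ↦ B
    D ↦ AAC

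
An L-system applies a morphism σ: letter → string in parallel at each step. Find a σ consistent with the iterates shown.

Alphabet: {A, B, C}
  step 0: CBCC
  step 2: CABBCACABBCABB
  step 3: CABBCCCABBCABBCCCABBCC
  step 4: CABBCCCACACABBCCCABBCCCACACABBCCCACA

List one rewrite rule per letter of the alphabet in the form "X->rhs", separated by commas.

A->BB, B->C, C->CA

  step 3 ⇒ step 4: CABBCCCABBCABBCCCABBCC ⇒ CA·BB·C·C·CA·CA·CA·BB·C·C·CA·BB·C·C·CA·CA·CA·BB·C·C·CA·CA
    A ↦ BB
    B ↦ C
    C ↦ CA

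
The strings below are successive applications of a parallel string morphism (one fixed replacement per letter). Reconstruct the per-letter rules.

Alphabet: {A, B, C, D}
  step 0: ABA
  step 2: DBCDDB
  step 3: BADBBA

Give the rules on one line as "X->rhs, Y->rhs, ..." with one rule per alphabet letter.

A->CD, B->A, C->D, D->B

  step 2 ⇒ step 3: DBCDDB ⇒ B·A·D·B·B·A
    B ↦ A
    C ↦ D
    D ↦ B
    A ↦ CD  (constrained at step 0)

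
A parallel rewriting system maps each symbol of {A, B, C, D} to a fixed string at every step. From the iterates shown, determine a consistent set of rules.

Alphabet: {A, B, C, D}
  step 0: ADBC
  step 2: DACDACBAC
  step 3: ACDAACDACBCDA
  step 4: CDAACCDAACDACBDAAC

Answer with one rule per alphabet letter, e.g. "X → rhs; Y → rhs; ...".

  step 3 ⇒ step 4: ACDAACDACBCDA ⇒ C·DA·A·C·C·DA·A·C·DA·CB·DA·A·C
    A ↦ C
    B ↦ CB
    C ↦ DA
    D ↦ A

A->C, B->CB, C->DA, D->A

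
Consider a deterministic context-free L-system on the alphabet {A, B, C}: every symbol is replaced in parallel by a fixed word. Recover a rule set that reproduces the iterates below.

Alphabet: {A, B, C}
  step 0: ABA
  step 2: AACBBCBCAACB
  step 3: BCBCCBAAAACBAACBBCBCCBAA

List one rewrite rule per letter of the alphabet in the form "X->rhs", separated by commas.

A->BC, B->AA, C->CB

  step 2 ⇒ step 3: AACBBCBCAACB ⇒ BC·BC·CB·AA·AA·CB·AA·CB·BC·BC·CB·AA
    A ↦ BC
    B ↦ AA
    C ↦ CB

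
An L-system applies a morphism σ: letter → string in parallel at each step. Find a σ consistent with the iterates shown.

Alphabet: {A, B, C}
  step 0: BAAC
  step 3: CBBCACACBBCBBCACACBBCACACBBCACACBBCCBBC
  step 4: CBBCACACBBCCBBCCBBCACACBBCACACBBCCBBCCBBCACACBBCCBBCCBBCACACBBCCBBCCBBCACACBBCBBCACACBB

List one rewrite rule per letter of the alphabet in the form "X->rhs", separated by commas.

A->C, B->CA, C->CBB

  step 3 ⇒ step 4: CBBCACACBBCBBCACACBBCACACBBCACACBBCCBBC ⇒ CBB·CA·CA·CBB·C·CBB·C·CBB·CA·CA·CBB·CA·CA·CBB·C·CBB·C·CBB·CA·CA·CBB·C·CBB·C·CBB·CA·CA·CBB·C·CBB·C·CBB·CA·CA·CBB·CBB·CA·CA·CBB
    A ↦ C
    B ↦ CA
    C ↦ CBB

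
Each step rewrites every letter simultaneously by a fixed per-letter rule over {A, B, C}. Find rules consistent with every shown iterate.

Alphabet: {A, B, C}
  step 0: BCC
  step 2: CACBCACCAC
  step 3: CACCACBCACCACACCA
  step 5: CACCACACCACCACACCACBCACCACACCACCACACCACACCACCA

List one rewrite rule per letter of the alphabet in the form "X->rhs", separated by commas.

A->C, B->CB, C->CA

  step 2 ⇒ step 3: CACBCACCAC ⇒ CA·C·CA·CB·CA·C·CA·CA·C·CA
    A ↦ C
    B ↦ CB
    C ↦ CA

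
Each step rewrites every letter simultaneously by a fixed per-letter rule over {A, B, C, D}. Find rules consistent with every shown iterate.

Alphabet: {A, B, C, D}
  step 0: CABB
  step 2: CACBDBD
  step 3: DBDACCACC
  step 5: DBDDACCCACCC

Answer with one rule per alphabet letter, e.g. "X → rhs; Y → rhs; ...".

  step 2 ⇒ step 3: CACBDBD ⇒ D·B·D·AC·C·AC·C
    A ↦ B
    B ↦ AC
    C ↦ D
    D ↦ C

A->B, B->AC, C->D, D->C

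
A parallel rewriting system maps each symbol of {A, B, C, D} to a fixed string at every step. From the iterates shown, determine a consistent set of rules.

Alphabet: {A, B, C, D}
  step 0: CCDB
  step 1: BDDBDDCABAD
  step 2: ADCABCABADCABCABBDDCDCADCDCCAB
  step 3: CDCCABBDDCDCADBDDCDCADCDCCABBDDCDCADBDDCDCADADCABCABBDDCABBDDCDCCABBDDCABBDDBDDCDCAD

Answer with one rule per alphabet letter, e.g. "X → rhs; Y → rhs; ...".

A->CDC, B->AD, C->BDD, D->CAB

  step 2 ⇒ step 3: ADCABCABADCABCABBDDCDCADCDCCAB ⇒ CDC·CAB·BDD·CDC·AD·BDD·CDC·AD·CDC·CAB·BDD·CDC·AD·BDD·CDC·AD·AD·CAB·CAB·BDD·CAB·BDD·CDC·CAB·BDD·CAB·BDD·BDD·CDC·AD
    A ↦ CDC
    B ↦ AD
    C ↦ BDD
    D ↦ CAB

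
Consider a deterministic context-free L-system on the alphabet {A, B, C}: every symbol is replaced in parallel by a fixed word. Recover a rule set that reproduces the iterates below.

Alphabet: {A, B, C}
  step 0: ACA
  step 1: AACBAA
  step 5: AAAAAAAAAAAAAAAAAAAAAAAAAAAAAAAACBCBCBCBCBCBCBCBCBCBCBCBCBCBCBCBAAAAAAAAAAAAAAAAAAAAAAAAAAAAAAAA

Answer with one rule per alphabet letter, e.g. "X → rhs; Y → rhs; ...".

  step 0 ⇒ step 1: ACA ⇒ AA·CB·AA
    A ↦ AA
    C ↦ CB
    B ↦ CB  (constrained at step 1)

A->AA, B->CB, C->CB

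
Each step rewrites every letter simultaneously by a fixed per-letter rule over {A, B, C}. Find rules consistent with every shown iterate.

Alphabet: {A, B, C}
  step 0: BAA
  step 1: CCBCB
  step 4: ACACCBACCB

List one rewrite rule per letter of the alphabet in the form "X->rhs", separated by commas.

A->CB, B->C, C->A

  step 0 ⇒ step 1: BAA ⇒ C·CB·CB
    A ↦ CB
    B ↦ C
    C ↦ A  (constrained at step 1)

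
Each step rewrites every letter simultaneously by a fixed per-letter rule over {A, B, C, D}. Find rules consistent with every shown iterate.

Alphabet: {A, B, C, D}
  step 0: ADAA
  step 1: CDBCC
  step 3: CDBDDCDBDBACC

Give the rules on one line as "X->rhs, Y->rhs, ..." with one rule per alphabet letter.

A->C, B->DDC, C->A, D->DB

  step 0 ⇒ step 1: ADAA ⇒ C·DB·C·C
    A ↦ C
    D ↦ DB
    B ↦ DDC  (constrained at step 1)
    C ↦ A  (constrained at step 1)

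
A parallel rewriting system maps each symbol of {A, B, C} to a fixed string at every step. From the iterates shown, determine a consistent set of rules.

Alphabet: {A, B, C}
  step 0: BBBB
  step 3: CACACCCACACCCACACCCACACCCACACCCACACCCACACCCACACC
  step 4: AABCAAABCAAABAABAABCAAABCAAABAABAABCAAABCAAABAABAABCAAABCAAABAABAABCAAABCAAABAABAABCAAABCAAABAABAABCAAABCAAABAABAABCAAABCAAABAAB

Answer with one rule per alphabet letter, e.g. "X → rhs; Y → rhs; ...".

A->CA, B->CC, C->AAB

  step 3 ⇒ step 4: CACACCCACACCCACACCCACACCCACACCCACACCCACACCCACACC ⇒ AAB·CA·AAB·CA·AAB·AAB·AAB·CA·AAB·CA·AAB·AAB·AAB·CA·AAB·CA·AAB·AAB·AAB·CA·AAB·CA·AAB·AAB·AAB·CA·AAB·CA·AAB·AAB·AAB·CA·AAB·CA·AAB·AAB·AAB·CA·AAB·CA·AAB·AAB·AAB·CA·AAB·CA·AAB·AAB
    A ↦ CA
    C ↦ AAB
    B ↦ CC  (constrained at step 0)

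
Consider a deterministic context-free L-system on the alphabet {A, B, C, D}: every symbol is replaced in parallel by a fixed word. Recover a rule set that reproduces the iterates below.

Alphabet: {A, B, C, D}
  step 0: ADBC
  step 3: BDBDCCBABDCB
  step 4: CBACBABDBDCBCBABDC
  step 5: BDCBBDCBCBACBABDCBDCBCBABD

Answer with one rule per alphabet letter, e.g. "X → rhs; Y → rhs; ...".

A->B, B->C, C->BD, D->BA

  step 4 ⇒ step 5: CBACBABDBDCBCBABDC ⇒ BD·C·B·BD·C·B·C·BA·C·BA·BD·C·BD·C·B·C·BA·BD
    A ↦ B
    B ↦ C
    C ↦ BD
    D ↦ BA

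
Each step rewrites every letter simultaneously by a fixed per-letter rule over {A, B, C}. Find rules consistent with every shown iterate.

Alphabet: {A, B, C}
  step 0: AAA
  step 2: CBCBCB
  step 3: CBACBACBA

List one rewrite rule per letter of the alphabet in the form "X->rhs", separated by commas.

A->C, B->A, C->CB

  step 2 ⇒ step 3: CBCBCB ⇒ CB·A·CB·A·CB·A
    B ↦ A
    C ↦ CB
    A ↦ C  (constrained at step 0)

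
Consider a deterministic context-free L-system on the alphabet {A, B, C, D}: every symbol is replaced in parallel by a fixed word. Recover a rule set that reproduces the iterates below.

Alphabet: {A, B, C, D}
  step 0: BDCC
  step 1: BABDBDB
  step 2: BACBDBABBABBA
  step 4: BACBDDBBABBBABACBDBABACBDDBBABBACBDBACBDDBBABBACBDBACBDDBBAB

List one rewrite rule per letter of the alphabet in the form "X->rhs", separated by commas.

  step 1 ⇒ step 2: BABDBDB ⇒ BA·CBD·BA·B·BA·B·BA
    A ↦ CBD
    B ↦ BA
    D ↦ B
  step 0 ⇒ step 1: BDCC ⇒ BA·B·DB·DB
    C ↦ DB

A->CBD, B->BA, C->DB, D->B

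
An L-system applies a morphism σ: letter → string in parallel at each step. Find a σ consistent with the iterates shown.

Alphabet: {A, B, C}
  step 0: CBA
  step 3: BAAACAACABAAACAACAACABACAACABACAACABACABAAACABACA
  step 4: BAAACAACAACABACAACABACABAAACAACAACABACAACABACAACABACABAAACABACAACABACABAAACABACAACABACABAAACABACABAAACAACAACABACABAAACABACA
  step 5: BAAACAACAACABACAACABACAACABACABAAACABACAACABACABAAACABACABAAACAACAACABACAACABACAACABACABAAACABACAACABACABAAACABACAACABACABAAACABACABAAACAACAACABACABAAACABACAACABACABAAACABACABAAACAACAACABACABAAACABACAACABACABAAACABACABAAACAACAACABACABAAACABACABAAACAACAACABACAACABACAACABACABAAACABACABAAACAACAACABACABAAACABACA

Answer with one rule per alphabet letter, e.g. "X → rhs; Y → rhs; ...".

  step 4 ⇒ step 5: BAAACAACAACABACAACABACABAAACAACAACABACAACABACAACABACABAAACABACAACABACABAAACABACAACABACABAAACABACABAAACAACAACABACABAAACABACA ⇒ BAA·ACA·ACA·ACA·B·ACA·ACA·B·ACA·ACA·B·ACA·BAA·ACA·B·ACA·ACA·B·ACA·BAA·ACA·B·ACA·BAA·ACA·ACA·ACA·B·ACA·ACA·B·ACA·ACA·B·ACA·BAA·ACA·B·ACA·ACA·B·ACA·BAA·ACA·B·ACA·ACA·B·ACA·BAA·ACA·B·ACA·BAA·ACA·ACA·ACA·B·ACA·BAA·ACA·B·ACA·ACA·B·ACA·BAA·ACA·B·ACA·BAA·ACA·ACA·ACA·B·ACA·BAA·ACA·B·ACA·ACA·B·ACA·BAA·ACA·B·ACA·BAA·ACA·ACA·ACA·B·ACA·BAA·ACA·B·ACA·BAA·ACA·ACA·ACA·B·ACA·ACA·B·ACA·ACA·B·ACA·BAA·ACA·B·ACA·BAA·ACA·ACA·ACA·B·ACA·BAA·ACA·B·ACA
    A ↦ ACA
    B ↦ BAA
    C ↦ B

A->ACA, B->BAA, C->B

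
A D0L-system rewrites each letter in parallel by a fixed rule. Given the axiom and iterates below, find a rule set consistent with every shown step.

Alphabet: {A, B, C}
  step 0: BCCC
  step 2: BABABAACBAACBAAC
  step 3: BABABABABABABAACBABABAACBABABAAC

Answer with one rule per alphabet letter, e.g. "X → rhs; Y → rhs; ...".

  step 2 ⇒ step 3: BABABAACBAACBAAC ⇒ BA·BA·BA·BA·BA·BA·BA·AC·BA·BA·BA·AC·BA·BA·BA·AC
    A ↦ BA
    B ↦ BA
    C ↦ AC

A->BA, B->BA, C->AC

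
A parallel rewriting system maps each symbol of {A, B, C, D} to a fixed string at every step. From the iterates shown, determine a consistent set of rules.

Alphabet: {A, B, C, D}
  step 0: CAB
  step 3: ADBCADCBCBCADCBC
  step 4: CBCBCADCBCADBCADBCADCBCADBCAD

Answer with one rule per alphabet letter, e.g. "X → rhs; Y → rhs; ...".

  step 3 ⇒ step 4: ADBCADCBCBCADCBC ⇒ C·BC·BC·AD·C·BC·AD·BC·AD·BC·AD·C·BC·AD·BC·AD
    A ↦ C
    B ↦ BC
    C ↦ AD
    D ↦ BC

A->C, B->BC, C->AD, D->BC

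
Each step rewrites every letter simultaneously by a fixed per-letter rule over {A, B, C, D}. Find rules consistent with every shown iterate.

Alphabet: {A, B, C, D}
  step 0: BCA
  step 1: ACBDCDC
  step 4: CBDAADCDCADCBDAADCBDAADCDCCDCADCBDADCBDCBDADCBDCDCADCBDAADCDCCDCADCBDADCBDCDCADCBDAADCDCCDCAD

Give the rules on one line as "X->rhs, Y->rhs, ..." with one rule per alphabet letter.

A->CDC, B->A, C->CBD, D->AD

  step 0 ⇒ step 1: BCA ⇒ A·CBD·CDC
    A ↦ CDC
    B ↦ A
    C ↦ CBD
    D ↦ AD  (constrained at step 1)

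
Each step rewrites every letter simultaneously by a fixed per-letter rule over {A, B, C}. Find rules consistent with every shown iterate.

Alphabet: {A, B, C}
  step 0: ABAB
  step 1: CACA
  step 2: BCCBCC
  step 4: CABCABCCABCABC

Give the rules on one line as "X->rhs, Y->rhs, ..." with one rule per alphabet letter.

  step 1 ⇒ step 2: CACA ⇒ BC·C·BC·C
    A ↦ C
    C ↦ BC
  step 0 ⇒ step 1: ABAB ⇒ C·A·C·A
    B ↦ A

A->C, B->A, C->BC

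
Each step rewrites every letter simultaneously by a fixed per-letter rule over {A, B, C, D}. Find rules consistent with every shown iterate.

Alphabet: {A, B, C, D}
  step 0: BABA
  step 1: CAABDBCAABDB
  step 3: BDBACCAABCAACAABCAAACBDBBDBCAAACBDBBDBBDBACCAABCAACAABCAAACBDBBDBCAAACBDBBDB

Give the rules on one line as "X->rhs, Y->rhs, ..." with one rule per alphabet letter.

  step 0 ⇒ step 1: BABA ⇒ CAA·BDB·CAA·BDB
    A ↦ BDB
    B ↦ CAA
    C ↦ AC  (constrained at step 1)
    D ↦ B  (constrained at step 1)

A->BDB, B->CAA, C->AC, D->B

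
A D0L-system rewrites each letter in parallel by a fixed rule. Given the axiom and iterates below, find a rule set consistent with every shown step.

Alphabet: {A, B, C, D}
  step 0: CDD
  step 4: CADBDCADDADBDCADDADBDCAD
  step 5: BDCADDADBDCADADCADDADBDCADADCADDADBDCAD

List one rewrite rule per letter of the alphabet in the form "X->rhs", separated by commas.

  step 4 ⇒ step 5: CADBDCADDADBDCADDADBDCAD ⇒ BD·C·AD·D·AD·BD·C·AD·AD·C·AD·D·AD·BD·C·AD·AD·C·AD·D·AD·BD·C·AD
    A ↦ C
    B ↦ D
    C ↦ BD
    D ↦ AD

A->C, B->D, C->BD, D->AD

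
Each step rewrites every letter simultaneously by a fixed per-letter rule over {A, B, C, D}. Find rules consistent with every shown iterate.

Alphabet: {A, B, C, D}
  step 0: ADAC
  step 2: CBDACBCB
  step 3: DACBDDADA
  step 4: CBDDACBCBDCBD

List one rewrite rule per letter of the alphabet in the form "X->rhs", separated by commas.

  step 3 ⇒ step 4: DACBDDADA ⇒ CB·D·D·A·CB·CB·D·CB·D
    A ↦ D
    B ↦ A
    C ↦ D
    D ↦ CB

A->D, B->A, C->D, D->CB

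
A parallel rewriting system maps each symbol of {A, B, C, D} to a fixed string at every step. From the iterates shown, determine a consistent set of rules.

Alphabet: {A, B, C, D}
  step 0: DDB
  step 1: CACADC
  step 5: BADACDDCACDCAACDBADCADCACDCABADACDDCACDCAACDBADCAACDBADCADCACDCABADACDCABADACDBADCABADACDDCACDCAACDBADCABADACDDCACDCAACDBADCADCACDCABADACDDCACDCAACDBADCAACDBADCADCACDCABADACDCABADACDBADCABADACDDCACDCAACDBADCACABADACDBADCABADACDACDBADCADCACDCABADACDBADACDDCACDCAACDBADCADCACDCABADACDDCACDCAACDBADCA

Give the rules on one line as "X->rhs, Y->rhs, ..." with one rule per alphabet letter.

A->ACD, B->DC, C->BAD, D->CA

  step 0 ⇒ step 1: DDB ⇒ CA·CA·DC
    B ↦ DC
    D ↦ CA
    A ↦ ACD  (constrained at step 1)
    C ↦ BAD  (constrained at step 1)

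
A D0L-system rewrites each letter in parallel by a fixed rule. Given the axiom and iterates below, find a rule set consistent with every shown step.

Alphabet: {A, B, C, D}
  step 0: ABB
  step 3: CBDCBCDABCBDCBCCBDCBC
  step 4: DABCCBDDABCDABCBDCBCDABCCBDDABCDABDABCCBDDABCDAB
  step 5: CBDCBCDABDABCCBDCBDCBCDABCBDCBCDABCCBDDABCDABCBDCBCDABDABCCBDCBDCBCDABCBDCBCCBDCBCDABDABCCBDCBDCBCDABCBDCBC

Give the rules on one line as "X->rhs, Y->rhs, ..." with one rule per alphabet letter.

  step 4 ⇒ step 5: DABCCBDDABCDABCBDCBCDABCCBDDABCDABDABCCBDDABCDAB ⇒ CBD·CB·C·DAB·DAB·C·CBD·CBD·CB·C·DAB·CBD·CB·C·DAB·C·CBD·DAB·C·DAB·CBD·CB·C·DAB·DAB·C·CBD·CBD·CB·C·DAB·CBD·CB·C·CBD·CB·C·DAB·DAB·C·CBD·CBD·CB·C·DAB·CBD·CB·C
    A ↦ CB
    B ↦ C
    C ↦ DAB
    D ↦ CBD

A->CB, B->C, C->DAB, D->CBD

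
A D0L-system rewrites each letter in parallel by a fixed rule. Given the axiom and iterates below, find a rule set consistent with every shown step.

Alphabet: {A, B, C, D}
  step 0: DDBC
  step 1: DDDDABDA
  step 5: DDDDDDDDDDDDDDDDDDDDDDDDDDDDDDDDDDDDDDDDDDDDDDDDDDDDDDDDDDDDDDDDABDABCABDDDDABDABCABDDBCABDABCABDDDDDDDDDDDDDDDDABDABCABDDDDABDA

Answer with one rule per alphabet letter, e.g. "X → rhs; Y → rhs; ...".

  step 0 ⇒ step 1: DDBC ⇒ DD·DD·AB·DA
    B ↦ AB
    C ↦ DA
    D ↦ DD
    A ↦ BC  (constrained at step 1)

A->BC, B->AB, C->DA, D->DD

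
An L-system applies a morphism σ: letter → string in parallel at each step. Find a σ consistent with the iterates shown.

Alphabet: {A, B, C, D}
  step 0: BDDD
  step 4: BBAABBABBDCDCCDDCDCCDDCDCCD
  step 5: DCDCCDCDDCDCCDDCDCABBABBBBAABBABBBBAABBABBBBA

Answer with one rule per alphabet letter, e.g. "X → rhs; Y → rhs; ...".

  step 4 ⇒ step 5: BBAABBABBDCDCCDDCDCCDDCDCCD ⇒ DC·DC·CD·CD·DC·DC·CD·DC·DC·A·BB·A·BB·BB·A·A·BB·A·BB·BB·A·A·BB·A·BB·BB·A
    A ↦ CD
    B ↦ DC
    C ↦ BB
    D ↦ A

A->CD, B->DC, C->BB, D->A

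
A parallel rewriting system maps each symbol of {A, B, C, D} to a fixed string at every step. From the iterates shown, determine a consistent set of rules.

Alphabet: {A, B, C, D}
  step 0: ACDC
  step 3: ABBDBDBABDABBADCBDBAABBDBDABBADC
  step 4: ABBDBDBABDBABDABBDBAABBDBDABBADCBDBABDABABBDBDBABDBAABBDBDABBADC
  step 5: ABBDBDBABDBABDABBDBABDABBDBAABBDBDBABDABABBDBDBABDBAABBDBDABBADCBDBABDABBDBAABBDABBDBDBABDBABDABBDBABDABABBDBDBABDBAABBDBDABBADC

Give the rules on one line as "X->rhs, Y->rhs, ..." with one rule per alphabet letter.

  step 4 ⇒ step 5: ABBDBDBABDBABDABBDBAABBDBDABBADCBDBABDABABBDBDBABDBAABBDBDABBADC ⇒ AB·BD·BD·BA·BD·BA·BD·AB·BD·BA·BD·AB·BD·BA·AB·BD·BD·BA·BD·AB·AB·BD·BD·BA·BD·BA·AB·BD·BD·AB·BA·DC·BD·BA·BD·AB·BD·BA·AB·BD·AB·BD·BD·BA·BD·BA·BD·AB·BD·BA·BD·AB·AB·BD·BD·BA·BD·BA·AB·BD·BD·AB·BA·DC
    A ↦ AB
    B ↦ BD
    C ↦ DC
    D ↦ BA

A->AB, B->BD, C->DC, D->BA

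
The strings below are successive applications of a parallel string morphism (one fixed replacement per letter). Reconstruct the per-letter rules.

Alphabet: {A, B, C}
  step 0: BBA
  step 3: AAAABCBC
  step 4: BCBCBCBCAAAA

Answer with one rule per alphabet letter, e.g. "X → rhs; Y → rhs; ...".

  step 3 ⇒ step 4: AAAABCBC ⇒ BC·BC·BC·BC·A·A·A·A
    A ↦ BC
    B ↦ A
    C ↦ A

A->BC, B->A, C->A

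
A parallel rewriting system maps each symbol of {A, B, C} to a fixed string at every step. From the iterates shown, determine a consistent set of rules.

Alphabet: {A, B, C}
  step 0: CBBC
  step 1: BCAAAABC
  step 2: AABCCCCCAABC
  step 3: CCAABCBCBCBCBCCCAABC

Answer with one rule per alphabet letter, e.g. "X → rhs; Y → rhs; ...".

  step 2 ⇒ step 3: AABCCCCCAABC ⇒ C·C·AA·BC·BC·BC·BC·BC·C·C·AA·BC
    A ↦ C
    B ↦ AA
    C ↦ BC

A->C, B->AA, C->BC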